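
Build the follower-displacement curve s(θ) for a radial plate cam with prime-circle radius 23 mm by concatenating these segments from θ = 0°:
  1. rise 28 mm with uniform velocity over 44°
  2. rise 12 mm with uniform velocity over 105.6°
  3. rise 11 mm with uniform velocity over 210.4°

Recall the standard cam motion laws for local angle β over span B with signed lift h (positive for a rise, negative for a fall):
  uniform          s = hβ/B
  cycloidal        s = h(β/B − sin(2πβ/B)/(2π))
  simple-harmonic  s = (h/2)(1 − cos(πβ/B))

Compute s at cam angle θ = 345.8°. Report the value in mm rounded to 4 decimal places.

seg 1 [0°–44°] uniform, h=28: full span → s += 28 → s = 28.0000
seg 2 [44°–149.6°] uniform, h=12: full span → s += 12 → s = 40.0000
seg 3 [149.6°–360°] uniform, h=11: θ=345.8° here. β=196.2, B=210.4. 11·196.2/210.4 = 10.2576 → s = 50.2576

50.2576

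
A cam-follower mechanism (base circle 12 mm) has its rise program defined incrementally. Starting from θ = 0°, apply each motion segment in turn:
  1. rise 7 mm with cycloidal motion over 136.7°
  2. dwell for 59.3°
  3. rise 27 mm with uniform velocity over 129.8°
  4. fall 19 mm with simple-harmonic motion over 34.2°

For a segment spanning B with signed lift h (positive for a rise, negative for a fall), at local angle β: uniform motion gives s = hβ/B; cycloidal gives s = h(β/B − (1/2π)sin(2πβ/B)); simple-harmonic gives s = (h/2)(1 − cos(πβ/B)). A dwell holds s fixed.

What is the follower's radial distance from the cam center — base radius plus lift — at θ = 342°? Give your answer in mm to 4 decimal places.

seg 1 [0°–136.7°] cycloidal, h=7: full span → s += 7 → s = 7.0000
seg 2 [136.7°–196°] dwell: s stays 7.0000
seg 3 [196°–325.8°] uniform, h=27: full span → s += 27 → s = 34.0000
seg 4 [325.8°–360°] simple-harmonic, h=-19: θ=342° here. β=16.2, B=34.2. -19/2·(1 − cos(π·0.4737)) = -8.7155 → s = 25.2845
radial distance = base radius + s = 12 + 25.2845 = 37.2845

37.2845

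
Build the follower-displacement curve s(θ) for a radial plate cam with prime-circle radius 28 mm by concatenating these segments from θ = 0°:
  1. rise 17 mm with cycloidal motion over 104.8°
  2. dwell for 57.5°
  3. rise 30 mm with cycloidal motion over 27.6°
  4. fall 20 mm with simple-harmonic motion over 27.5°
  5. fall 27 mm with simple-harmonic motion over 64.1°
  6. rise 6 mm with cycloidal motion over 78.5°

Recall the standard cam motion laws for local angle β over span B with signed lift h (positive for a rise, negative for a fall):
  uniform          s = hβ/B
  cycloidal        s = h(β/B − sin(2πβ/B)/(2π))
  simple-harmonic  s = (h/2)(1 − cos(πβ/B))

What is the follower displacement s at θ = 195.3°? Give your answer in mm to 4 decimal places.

seg 1 [0°–104.8°] cycloidal, h=17: full span → s += 17 → s = 17.0000
seg 2 [104.8°–162.3°] dwell: s stays 17.0000
seg 3 [162.3°–189.9°] cycloidal, h=30: full span → s += 30 → s = 47.0000
seg 4 [189.9°–217.4°] simple-harmonic, h=-20: θ=195.3° here. β=5.4, B=27.5. -20/2·(1 − cos(π·0.1964)) = -1.8432 → s = 45.1568

45.1568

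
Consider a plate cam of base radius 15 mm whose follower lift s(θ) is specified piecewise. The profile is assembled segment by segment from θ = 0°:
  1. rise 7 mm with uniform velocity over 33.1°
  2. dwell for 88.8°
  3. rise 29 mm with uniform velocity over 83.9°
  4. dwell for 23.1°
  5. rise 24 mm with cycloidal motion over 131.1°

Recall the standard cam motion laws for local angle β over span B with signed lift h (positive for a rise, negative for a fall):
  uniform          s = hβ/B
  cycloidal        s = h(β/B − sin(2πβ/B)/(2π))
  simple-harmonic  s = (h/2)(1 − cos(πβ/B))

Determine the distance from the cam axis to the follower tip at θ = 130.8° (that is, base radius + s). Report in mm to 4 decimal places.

seg 1 [0°–33.1°] uniform, h=7: full span → s += 7 → s = 7.0000
seg 2 [33.1°–121.9°] dwell: s stays 7.0000
seg 3 [121.9°–205.8°] uniform, h=29: θ=130.8° here. β=8.9, B=83.9. 29·8.9/83.9 = 3.0763 → s = 10.0763
radial distance = base radius + s = 15 + 10.0763 = 25.0763

25.0763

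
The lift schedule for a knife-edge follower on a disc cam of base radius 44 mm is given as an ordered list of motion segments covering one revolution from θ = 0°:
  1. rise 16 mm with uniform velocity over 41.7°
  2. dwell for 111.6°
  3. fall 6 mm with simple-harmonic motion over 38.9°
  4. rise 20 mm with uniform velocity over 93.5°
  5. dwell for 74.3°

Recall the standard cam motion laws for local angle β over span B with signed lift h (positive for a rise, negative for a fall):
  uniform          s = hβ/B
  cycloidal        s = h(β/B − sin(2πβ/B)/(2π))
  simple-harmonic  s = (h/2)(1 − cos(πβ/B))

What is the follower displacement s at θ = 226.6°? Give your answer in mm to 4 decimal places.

seg 1 [0°–41.7°] uniform, h=16: full span → s += 16 → s = 16.0000
seg 2 [41.7°–153.3°] dwell: s stays 16.0000
seg 3 [153.3°–192.2°] simple-harmonic, h=-6: full span → s += -6 → s = 10.0000
seg 4 [192.2°–285.7°] uniform, h=20: θ=226.6° here. β=34.4, B=93.5. 20·34.4/93.5 = 7.3583 → s = 17.3583

17.3583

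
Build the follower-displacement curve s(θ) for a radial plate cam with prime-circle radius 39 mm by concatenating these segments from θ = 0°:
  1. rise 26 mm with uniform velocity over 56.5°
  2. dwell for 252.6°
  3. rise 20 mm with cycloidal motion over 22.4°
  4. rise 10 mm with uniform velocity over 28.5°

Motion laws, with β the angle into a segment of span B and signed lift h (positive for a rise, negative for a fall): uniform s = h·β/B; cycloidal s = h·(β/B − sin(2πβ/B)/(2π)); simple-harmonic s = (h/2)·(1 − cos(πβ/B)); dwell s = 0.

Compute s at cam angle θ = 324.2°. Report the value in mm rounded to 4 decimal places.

seg 1 [0°–56.5°] uniform, h=26: full span → s += 26 → s = 26.0000
seg 2 [56.5°–309.1°] dwell: s stays 26.0000
seg 3 [309.1°–331.5°] cycloidal, h=20: θ=324.2° here. β=15.1, B=22.4. 20·(0.6741 − sin(2π·0.6741)/(2π)) = 16.3102 → s = 42.3102

42.3102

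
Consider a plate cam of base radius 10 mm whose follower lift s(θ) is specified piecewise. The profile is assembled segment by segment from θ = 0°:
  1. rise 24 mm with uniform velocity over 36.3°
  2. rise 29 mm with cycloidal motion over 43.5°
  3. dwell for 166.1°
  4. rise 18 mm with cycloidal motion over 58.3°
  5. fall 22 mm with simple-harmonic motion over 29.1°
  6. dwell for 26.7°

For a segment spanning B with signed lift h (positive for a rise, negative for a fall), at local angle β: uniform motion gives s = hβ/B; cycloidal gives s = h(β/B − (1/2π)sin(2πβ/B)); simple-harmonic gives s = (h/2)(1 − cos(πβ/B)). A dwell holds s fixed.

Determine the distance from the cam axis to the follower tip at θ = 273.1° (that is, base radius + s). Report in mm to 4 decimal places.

seg 1 [0°–36.3°] uniform, h=24: full span → s += 24 → s = 24.0000
seg 2 [36.3°–79.8°] cycloidal, h=29: full span → s += 29 → s = 53.0000
seg 3 [79.8°–245.9°] dwell: s stays 53.0000
seg 4 [245.9°–304.2°] cycloidal, h=18: θ=273.1° here. β=27.2, B=58.3. 18·(0.4666 − sin(2π·0.4666)/(2π)) = 7.8003 → s = 60.8003
radial distance = base radius + s = 10 + 60.8003 = 70.8003

70.8003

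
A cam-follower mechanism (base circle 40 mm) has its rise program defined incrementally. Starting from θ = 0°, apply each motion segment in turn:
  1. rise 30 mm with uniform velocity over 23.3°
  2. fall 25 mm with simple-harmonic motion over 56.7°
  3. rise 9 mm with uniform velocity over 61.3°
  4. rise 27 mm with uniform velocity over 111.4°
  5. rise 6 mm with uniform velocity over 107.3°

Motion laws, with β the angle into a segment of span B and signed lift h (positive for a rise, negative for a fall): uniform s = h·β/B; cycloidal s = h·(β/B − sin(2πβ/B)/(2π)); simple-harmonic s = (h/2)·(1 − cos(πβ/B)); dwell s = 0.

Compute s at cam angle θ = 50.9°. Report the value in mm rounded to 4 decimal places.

seg 1 [0°–23.3°] uniform, h=30: full span → s += 30 → s = 30.0000
seg 2 [23.3°–80°] simple-harmonic, h=-25: θ=50.9° here. β=27.6, B=56.7. -25/2·(1 − cos(π·0.4868)) = -11.9807 → s = 18.0193

18.0193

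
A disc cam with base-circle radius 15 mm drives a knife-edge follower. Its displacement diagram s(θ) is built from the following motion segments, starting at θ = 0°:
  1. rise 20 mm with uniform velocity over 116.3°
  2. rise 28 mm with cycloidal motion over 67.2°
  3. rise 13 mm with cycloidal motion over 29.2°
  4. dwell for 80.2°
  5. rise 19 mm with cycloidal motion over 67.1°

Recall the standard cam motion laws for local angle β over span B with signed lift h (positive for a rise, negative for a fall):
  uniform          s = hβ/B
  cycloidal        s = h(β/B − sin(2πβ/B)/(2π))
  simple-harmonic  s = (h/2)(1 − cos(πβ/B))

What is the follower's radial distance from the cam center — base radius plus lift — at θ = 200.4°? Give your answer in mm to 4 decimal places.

seg 1 [0°–116.3°] uniform, h=20: full span → s += 20 → s = 20.0000
seg 2 [116.3°–183.5°] cycloidal, h=28: full span → s += 28 → s = 48.0000
seg 3 [183.5°–212.7°] cycloidal, h=13: θ=200.4° here. β=16.9, B=29.2. 13·(0.5788 − sin(2π·0.5788)/(2π)) = 8.5067 → s = 56.5067
radial distance = base radius + s = 15 + 56.5067 = 71.5067

71.5067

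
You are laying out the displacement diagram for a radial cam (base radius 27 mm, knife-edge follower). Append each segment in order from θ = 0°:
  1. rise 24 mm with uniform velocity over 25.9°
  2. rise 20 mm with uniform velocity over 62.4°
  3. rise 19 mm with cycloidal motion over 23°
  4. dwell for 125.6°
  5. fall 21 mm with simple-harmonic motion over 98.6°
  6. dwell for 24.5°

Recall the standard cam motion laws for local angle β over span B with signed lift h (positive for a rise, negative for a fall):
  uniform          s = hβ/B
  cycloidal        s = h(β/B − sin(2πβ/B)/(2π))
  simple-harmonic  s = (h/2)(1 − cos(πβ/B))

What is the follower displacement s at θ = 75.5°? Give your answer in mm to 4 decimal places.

seg 1 [0°–25.9°] uniform, h=24: full span → s += 24 → s = 24.0000
seg 2 [25.9°–88.3°] uniform, h=20: θ=75.5° here. β=49.6, B=62.4. 20·49.6/62.4 = 15.8974 → s = 39.8974

39.8974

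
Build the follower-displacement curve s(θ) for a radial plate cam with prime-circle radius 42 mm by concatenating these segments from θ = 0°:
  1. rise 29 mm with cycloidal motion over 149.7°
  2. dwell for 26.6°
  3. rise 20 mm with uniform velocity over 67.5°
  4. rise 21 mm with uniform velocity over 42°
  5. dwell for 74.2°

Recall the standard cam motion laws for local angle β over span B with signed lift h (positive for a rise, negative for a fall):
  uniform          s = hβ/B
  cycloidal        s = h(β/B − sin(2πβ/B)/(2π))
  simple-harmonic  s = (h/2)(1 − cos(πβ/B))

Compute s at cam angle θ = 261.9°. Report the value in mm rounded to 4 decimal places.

seg 1 [0°–149.7°] cycloidal, h=29: full span → s += 29 → s = 29.0000
seg 2 [149.7°–176.3°] dwell: s stays 29.0000
seg 3 [176.3°–243.8°] uniform, h=20: full span → s += 20 → s = 49.0000
seg 4 [243.8°–285.8°] uniform, h=21: θ=261.9° here. β=18.1, B=42. 21·18.1/42 = 9.0500 → s = 58.0500

58.0500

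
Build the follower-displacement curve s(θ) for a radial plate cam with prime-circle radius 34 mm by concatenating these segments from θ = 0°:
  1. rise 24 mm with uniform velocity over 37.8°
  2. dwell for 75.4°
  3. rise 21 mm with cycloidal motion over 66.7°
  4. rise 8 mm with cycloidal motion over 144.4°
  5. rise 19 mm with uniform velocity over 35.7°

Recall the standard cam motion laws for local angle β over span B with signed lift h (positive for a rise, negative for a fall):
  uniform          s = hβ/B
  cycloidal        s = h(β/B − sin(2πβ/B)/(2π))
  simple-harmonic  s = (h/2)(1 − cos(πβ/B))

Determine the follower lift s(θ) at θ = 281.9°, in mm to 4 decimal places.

seg 1 [0°–37.8°] uniform, h=24: full span → s += 24 → s = 24.0000
seg 2 [37.8°–113.2°] dwell: s stays 24.0000
seg 3 [113.2°–179.9°] cycloidal, h=21: full span → s += 21 → s = 45.0000
seg 4 [179.9°–324.3°] cycloidal, h=8: θ=281.9° here. β=102, B=144.4. 8·(0.7064 − sin(2π·0.7064)/(2π)) = 6.8767 → s = 51.8767

51.8767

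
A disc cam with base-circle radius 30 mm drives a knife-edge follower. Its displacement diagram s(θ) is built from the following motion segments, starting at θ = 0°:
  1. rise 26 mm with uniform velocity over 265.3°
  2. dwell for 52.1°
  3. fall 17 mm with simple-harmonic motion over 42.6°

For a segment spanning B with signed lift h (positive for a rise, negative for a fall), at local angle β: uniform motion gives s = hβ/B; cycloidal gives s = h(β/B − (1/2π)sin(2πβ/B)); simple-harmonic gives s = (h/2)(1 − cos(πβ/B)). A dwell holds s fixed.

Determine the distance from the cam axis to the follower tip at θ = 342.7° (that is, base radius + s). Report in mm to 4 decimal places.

seg 1 [0°–265.3°] uniform, h=26: full span → s += 26 → s = 26.0000
seg 2 [265.3°–317.4°] dwell: s stays 26.0000
seg 3 [317.4°–360°] simple-harmonic, h=-17: θ=342.7° here. β=25.3, B=42.6. -17/2·(1 − cos(π·0.5939)) = -10.9712 → s = 15.0288
radial distance = base radius + s = 30 + 15.0288 = 45.0288

45.0288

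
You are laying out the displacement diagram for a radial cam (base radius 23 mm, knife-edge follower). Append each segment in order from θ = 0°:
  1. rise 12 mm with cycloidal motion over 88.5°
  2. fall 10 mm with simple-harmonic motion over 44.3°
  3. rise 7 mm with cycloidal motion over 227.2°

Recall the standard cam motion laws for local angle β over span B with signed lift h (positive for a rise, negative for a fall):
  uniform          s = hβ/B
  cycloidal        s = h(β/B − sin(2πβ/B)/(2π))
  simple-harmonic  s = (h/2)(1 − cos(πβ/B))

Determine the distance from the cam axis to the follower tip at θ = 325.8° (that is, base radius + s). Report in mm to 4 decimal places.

seg 1 [0°–88.5°] cycloidal, h=12: full span → s += 12 → s = 12.0000
seg 2 [88.5°–132.8°] simple-harmonic, h=-10: full span → s += -10 → s = 2.0000
seg 3 [132.8°–360°] cycloidal, h=7: θ=325.8° here. β=193, B=227.2. 7·(0.8495 − sin(2π·0.8495)/(2π)) = 6.8498 → s = 8.8498
radial distance = base radius + s = 23 + 8.8498 = 31.8498

31.8498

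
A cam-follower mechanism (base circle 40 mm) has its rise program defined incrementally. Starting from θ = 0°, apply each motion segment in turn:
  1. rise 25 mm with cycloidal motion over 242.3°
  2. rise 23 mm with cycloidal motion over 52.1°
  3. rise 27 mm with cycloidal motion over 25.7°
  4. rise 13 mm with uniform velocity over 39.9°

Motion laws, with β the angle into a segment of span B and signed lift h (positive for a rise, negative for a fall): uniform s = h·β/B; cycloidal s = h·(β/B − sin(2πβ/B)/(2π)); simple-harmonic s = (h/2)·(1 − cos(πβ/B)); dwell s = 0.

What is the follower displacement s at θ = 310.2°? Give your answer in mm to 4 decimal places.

seg 1 [0°–242.3°] cycloidal, h=25: full span → s += 25 → s = 25.0000
seg 2 [242.3°–294.4°] cycloidal, h=23: full span → s += 23 → s = 48.0000
seg 3 [294.4°–320.1°] cycloidal, h=27: θ=310.2° here. β=15.8, B=25.7. 27·(0.6148 − sin(2π·0.6148)/(2π)) = 19.4367 → s = 67.4367

67.4367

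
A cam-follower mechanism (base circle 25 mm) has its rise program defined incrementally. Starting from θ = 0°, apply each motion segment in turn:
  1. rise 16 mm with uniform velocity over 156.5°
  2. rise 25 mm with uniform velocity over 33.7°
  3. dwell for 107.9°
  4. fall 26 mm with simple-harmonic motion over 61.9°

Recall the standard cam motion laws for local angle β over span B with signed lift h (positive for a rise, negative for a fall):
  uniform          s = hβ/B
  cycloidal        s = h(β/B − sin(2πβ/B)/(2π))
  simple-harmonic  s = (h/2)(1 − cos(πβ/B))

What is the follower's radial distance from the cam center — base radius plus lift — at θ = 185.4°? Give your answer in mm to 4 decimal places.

seg 1 [0°–156.5°] uniform, h=16: full span → s += 16 → s = 16.0000
seg 2 [156.5°–190.2°] uniform, h=25: θ=185.4° here. β=28.9, B=33.7. 25·28.9/33.7 = 21.4392 → s = 37.4392
radial distance = base radius + s = 25 + 37.4392 = 62.4392

62.4392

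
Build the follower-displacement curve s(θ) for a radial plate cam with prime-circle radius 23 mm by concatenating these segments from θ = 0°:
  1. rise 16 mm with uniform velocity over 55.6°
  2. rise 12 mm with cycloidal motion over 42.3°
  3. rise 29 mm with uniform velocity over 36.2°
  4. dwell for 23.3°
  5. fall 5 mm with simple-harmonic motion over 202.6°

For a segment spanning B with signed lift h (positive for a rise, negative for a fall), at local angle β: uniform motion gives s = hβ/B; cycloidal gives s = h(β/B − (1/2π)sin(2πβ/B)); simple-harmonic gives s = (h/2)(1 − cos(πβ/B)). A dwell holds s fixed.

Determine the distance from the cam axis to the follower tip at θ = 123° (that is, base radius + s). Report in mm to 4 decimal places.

seg 1 [0°–55.6°] uniform, h=16: full span → s += 16 → s = 16.0000
seg 2 [55.6°–97.9°] cycloidal, h=12: full span → s += 12 → s = 28.0000
seg 3 [97.9°–134.1°] uniform, h=29: θ=123° here. β=25.1, B=36.2. 29·25.1/36.2 = 20.1077 → s = 48.1077
radial distance = base radius + s = 23 + 48.1077 = 71.1077

71.1077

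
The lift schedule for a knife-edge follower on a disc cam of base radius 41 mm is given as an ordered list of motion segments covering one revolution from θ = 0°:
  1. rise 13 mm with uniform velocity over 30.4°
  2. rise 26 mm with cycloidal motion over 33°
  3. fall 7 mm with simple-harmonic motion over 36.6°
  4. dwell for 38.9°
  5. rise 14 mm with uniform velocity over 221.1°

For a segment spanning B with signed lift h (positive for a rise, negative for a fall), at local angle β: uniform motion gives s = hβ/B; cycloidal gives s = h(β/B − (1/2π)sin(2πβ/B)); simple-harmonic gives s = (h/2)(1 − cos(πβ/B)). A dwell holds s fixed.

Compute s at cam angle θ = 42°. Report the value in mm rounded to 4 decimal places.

seg 1 [0°–30.4°] uniform, h=13: full span → s += 13 → s = 13.0000
seg 2 [30.4°–63.4°] cycloidal, h=26: θ=42° here. β=11.6, B=33. 26·(0.3515 − sin(2π·0.3515)/(2π)) = 5.8150 → s = 18.8150

18.8150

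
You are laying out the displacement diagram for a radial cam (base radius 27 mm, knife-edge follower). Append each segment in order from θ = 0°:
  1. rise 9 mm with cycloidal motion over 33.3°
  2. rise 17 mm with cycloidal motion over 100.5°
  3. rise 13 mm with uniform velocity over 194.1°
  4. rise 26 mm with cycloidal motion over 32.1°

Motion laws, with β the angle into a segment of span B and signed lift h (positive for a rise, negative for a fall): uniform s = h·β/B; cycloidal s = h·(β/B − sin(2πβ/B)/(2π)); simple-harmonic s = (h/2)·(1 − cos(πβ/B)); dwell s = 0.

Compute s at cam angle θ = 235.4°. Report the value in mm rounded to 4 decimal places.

seg 1 [0°–33.3°] cycloidal, h=9: full span → s += 9 → s = 9.0000
seg 2 [33.3°–133.8°] cycloidal, h=17: full span → s += 17 → s = 26.0000
seg 3 [133.8°–327.9°] uniform, h=13: θ=235.4° here. β=101.6, B=194.1. 13·101.6/194.1 = 6.8047 → s = 32.8047

32.8047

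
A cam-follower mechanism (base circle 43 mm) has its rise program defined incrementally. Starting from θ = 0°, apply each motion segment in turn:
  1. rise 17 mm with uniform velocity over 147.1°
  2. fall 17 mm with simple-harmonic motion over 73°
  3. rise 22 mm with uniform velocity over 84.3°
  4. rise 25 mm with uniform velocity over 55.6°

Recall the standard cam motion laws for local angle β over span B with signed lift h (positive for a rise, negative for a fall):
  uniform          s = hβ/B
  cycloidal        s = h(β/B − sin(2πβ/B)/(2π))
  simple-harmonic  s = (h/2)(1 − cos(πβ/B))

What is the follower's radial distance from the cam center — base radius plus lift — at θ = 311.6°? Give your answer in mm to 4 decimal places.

seg 1 [0°–147.1°] uniform, h=17: full span → s += 17 → s = 17.0000
seg 2 [147.1°–220.1°] simple-harmonic, h=-17: full span → s += -17 → s = 0.0000
seg 3 [220.1°–304.4°] uniform, h=22: full span → s += 22 → s = 22.0000
seg 4 [304.4°–360°] uniform, h=25: θ=311.6° here. β=7.2, B=55.6. 25·7.2/55.6 = 3.2374 → s = 25.2374
radial distance = base radius + s = 43 + 25.2374 = 68.2374

68.2374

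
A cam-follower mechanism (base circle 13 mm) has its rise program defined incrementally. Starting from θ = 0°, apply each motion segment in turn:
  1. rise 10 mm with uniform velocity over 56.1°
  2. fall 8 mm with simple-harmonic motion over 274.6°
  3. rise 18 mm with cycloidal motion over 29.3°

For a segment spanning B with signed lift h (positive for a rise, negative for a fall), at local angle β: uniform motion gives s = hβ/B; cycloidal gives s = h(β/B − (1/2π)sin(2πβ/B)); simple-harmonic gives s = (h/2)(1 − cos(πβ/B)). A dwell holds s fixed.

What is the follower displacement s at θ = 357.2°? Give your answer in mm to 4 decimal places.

seg 1 [0°–56.1°] uniform, h=10: full span → s += 10 → s = 10.0000
seg 2 [56.1°–330.7°] simple-harmonic, h=-8: full span → s += -8 → s = 2.0000
seg 3 [330.7°–360°] cycloidal, h=18: θ=357.2° here. β=26.5, B=29.3. 18·(0.9044 − sin(2π·0.9044)/(2π)) = 17.8985 → s = 19.8985

19.8985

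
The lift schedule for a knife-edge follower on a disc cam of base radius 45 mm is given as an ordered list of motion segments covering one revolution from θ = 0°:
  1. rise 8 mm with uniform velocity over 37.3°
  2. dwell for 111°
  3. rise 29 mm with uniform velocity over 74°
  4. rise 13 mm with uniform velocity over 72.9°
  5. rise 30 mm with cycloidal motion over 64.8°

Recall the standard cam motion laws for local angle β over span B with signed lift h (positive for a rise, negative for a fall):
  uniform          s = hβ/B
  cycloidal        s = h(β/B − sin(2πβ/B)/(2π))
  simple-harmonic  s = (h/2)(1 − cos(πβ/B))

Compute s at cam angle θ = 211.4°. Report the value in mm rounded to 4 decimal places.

seg 1 [0°–37.3°] uniform, h=8: full span → s += 8 → s = 8.0000
seg 2 [37.3°–148.3°] dwell: s stays 8.0000
seg 3 [148.3°–222.3°] uniform, h=29: θ=211.4° here. β=63.1, B=74. 29·63.1/74 = 24.7284 → s = 32.7284

32.7284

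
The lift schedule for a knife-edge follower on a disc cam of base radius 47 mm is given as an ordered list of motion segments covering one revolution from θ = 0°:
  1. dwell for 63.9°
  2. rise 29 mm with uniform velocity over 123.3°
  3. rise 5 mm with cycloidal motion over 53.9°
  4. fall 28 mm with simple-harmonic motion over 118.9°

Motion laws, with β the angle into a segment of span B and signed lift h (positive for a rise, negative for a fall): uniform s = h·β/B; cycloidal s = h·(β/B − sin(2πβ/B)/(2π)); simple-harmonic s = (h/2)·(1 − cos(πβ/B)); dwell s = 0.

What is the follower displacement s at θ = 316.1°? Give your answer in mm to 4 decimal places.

seg 1 [0°–63.9°] dwell: s stays 0.0000
seg 2 [63.9°–187.2°] uniform, h=29: full span → s += 29 → s = 29.0000
seg 3 [187.2°–241.1°] cycloidal, h=5: full span → s += 5 → s = 34.0000
seg 4 [241.1°–360°] simple-harmonic, h=-28: θ=316.1° here. β=75, B=118.9. -28/2·(1 − cos(π·0.6308)) = -19.5916 → s = 14.4084

14.4084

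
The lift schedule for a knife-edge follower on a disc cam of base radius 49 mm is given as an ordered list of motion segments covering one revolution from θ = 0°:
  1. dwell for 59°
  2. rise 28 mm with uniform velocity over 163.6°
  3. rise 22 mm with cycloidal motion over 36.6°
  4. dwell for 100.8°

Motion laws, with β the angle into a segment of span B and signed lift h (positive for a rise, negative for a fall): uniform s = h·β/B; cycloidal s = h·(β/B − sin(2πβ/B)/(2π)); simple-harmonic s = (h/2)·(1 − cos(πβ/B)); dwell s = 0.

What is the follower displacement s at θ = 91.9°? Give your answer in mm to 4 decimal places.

seg 1 [0°–59°] dwell: s stays 0.0000
seg 2 [59°–222.6°] uniform, h=28: θ=91.9° here. β=32.9, B=163.6. 28·32.9/163.6 = 5.6308 → s = 5.6308

5.6308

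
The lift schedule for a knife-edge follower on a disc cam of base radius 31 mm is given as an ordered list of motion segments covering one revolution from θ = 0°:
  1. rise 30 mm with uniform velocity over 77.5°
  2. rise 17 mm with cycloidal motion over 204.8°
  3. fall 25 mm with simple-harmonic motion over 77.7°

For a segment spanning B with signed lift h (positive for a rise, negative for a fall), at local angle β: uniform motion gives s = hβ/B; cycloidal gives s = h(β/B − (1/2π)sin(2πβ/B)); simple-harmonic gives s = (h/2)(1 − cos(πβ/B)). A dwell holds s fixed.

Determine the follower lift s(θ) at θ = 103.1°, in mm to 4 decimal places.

seg 1 [0°–77.5°] uniform, h=30: full span → s += 30 → s = 30.0000
seg 2 [77.5°–282.3°] cycloidal, h=17: θ=103.1° here. β=25.6, B=204.8. 17·(0.1250 − sin(2π·0.1250)/(2π)) = 0.2118 → s = 30.2118

30.2118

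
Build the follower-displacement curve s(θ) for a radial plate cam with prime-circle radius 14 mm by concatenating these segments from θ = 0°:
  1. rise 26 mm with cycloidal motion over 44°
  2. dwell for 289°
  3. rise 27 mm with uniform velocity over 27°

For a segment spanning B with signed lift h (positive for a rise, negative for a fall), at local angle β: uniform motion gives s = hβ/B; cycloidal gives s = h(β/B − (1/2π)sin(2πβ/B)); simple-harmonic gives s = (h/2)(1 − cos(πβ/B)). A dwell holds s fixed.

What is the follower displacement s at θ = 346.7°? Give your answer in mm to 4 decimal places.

seg 1 [0°–44°] cycloidal, h=26: full span → s += 26 → s = 26.0000
seg 2 [44°–333°] dwell: s stays 26.0000
seg 3 [333°–360°] uniform, h=27: θ=346.7° here. β=13.7, B=27. 27·13.7/27 = 13.7000 → s = 39.7000

39.7000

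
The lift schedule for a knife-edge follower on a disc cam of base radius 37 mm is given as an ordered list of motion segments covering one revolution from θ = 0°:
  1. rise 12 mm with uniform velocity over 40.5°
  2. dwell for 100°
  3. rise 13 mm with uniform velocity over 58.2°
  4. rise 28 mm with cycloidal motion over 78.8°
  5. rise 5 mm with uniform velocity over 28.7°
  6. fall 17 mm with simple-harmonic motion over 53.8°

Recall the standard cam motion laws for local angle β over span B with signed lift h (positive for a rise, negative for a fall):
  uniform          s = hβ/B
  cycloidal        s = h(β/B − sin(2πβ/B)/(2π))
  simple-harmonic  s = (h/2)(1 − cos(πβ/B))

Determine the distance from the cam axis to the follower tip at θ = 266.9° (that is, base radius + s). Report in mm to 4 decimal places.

seg 1 [0°–40.5°] uniform, h=12: full span → s += 12 → s = 12.0000
seg 2 [40.5°–140.5°] dwell: s stays 12.0000
seg 3 [140.5°–198.7°] uniform, h=13: full span → s += 13 → s = 25.0000
seg 4 [198.7°–277.5°] cycloidal, h=28: θ=266.9° here. β=68.2, B=78.8. 28·(0.8655 − sin(2π·0.8655)/(2π)) = 27.5673 → s = 52.5673
radial distance = base radius + s = 37 + 52.5673 = 89.5673

89.5673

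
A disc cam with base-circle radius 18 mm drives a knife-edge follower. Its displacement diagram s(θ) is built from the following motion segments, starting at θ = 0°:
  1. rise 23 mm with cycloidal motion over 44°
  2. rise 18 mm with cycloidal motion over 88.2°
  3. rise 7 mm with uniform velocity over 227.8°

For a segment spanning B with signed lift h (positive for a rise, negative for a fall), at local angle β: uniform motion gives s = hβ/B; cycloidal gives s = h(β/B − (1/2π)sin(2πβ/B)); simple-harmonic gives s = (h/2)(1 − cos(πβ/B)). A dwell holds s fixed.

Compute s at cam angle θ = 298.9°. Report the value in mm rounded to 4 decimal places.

seg 1 [0°–44°] cycloidal, h=23: full span → s += 23 → s = 23.0000
seg 2 [44°–132.2°] cycloidal, h=18: full span → s += 18 → s = 41.0000
seg 3 [132.2°–360°] uniform, h=7: θ=298.9° here. β=166.7, B=227.8. 7·166.7/227.8 = 5.1225 → s = 46.1225

46.1225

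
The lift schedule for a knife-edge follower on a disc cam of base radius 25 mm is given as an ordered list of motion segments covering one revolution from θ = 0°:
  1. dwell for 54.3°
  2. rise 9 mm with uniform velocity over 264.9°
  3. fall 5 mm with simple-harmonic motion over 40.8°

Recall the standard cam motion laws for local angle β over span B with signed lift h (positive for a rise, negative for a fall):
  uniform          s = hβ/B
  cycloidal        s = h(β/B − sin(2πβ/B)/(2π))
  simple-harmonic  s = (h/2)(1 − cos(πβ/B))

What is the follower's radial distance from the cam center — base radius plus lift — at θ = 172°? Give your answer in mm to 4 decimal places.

seg 1 [0°–54.3°] dwell: s stays 0.0000
seg 2 [54.3°–319.2°] uniform, h=9: θ=172° here. β=117.7, B=264.9. 9·117.7/264.9 = 3.9989 → s = 3.9989
radial distance = base radius + s = 25 + 3.9989 = 28.9989

28.9989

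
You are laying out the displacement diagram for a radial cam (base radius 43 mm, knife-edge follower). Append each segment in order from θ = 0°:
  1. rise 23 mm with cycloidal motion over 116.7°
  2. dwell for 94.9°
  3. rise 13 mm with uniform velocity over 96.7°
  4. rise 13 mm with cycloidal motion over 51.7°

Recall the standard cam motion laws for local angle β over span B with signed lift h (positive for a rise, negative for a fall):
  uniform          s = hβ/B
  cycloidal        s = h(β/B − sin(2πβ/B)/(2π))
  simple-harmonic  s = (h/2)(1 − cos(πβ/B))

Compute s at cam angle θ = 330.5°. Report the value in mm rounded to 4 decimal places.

seg 1 [0°–116.7°] cycloidal, h=23: full span → s += 23 → s = 23.0000
seg 2 [116.7°–211.6°] dwell: s stays 23.0000
seg 3 [211.6°–308.3°] uniform, h=13: full span → s += 13 → s = 36.0000
seg 4 [308.3°–360°] cycloidal, h=13: θ=330.5° here. β=22.2, B=51.7. 13·(0.4294 − sin(2π·0.4294)/(2π)) = 4.6942 → s = 40.6942

40.6942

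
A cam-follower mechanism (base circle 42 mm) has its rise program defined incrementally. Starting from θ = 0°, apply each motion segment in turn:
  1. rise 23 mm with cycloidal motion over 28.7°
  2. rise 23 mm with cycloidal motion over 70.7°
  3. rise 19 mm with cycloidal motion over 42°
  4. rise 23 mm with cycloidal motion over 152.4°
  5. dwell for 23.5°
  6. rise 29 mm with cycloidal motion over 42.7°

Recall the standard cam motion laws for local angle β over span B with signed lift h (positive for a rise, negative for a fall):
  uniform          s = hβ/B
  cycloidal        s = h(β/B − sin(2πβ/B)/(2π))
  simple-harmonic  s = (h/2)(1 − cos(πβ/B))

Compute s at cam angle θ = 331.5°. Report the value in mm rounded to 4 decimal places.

seg 1 [0°–28.7°] cycloidal, h=23: full span → s += 23 → s = 23.0000
seg 2 [28.7°–99.4°] cycloidal, h=23: full span → s += 23 → s = 46.0000
seg 3 [99.4°–141.4°] cycloidal, h=19: full span → s += 19 → s = 65.0000
seg 4 [141.4°–293.8°] cycloidal, h=23: full span → s += 23 → s = 88.0000
seg 5 [293.8°–317.3°] dwell: s stays 88.0000
seg 6 [317.3°–360°] cycloidal, h=29: θ=331.5° here. β=14.2, B=42.7. 29·(0.3326 − sin(2π·0.3326)/(2π)) = 5.6356 → s = 93.6356

93.6356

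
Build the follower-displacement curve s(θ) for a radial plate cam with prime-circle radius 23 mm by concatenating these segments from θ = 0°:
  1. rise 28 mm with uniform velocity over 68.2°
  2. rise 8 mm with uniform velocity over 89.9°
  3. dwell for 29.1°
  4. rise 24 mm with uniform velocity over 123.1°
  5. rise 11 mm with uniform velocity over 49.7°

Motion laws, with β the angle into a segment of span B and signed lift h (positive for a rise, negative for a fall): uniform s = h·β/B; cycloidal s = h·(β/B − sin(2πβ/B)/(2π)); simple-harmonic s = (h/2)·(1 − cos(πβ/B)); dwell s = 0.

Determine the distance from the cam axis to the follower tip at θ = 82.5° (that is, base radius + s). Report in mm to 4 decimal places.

seg 1 [0°–68.2°] uniform, h=28: full span → s += 28 → s = 28.0000
seg 2 [68.2°–158.1°] uniform, h=8: θ=82.5° here. β=14.3, B=89.9. 8·14.3/89.9 = 1.2725 → s = 29.2725
radial distance = base radius + s = 23 + 29.2725 = 52.2725

52.2725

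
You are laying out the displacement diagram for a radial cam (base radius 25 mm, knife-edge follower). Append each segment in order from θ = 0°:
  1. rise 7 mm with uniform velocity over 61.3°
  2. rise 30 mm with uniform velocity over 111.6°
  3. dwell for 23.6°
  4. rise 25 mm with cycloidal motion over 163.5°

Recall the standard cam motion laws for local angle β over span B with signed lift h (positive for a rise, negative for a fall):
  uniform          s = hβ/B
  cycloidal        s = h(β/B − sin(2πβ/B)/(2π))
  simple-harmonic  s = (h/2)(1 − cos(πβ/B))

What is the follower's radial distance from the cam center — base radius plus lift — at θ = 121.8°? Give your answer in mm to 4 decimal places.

seg 1 [0°–61.3°] uniform, h=7: full span → s += 7 → s = 7.0000
seg 2 [61.3°–172.9°] uniform, h=30: θ=121.8° here. β=60.5, B=111.6. 30·60.5/111.6 = 16.2634 → s = 23.2634
radial distance = base radius + s = 25 + 23.2634 = 48.2634

48.2634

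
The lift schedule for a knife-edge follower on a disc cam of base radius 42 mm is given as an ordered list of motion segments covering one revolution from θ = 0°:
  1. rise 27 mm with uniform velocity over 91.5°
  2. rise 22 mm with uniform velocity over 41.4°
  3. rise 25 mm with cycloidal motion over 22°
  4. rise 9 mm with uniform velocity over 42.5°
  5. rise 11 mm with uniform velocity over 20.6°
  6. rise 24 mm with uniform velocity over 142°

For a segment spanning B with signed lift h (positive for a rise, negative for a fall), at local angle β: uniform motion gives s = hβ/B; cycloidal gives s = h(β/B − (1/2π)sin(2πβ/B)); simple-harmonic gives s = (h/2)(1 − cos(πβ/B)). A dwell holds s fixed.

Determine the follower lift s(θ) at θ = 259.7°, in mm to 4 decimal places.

seg 1 [0°–91.5°] uniform, h=27: full span → s += 27 → s = 27.0000
seg 2 [91.5°–132.9°] uniform, h=22: full span → s += 22 → s = 49.0000
seg 3 [132.9°–154.9°] cycloidal, h=25: full span → s += 25 → s = 74.0000
seg 4 [154.9°–197.4°] uniform, h=9: full span → s += 9 → s = 83.0000
seg 5 [197.4°–218°] uniform, h=11: full span → s += 11 → s = 94.0000
seg 6 [218°–360°] uniform, h=24: θ=259.7° here. β=41.7, B=142. 24·41.7/142 = 7.0479 → s = 101.0479

101.0479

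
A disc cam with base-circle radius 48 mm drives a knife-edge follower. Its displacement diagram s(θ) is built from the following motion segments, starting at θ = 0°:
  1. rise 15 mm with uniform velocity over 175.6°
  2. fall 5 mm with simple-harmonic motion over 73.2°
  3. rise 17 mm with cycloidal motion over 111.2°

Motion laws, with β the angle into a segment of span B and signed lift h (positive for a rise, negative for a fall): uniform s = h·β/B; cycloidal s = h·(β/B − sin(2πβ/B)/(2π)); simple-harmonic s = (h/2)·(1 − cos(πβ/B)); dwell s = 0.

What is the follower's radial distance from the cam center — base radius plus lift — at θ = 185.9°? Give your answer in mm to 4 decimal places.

seg 1 [0°–175.6°] uniform, h=15: full span → s += 15 → s = 15.0000
seg 2 [175.6°–248.8°] simple-harmonic, h=-5: θ=185.9° here. β=10.3, B=73.2. -5/2·(1 − cos(π·0.1407)) = -0.2403 → s = 14.7597
radial distance = base radius + s = 48 + 14.7597 = 62.7597

62.7597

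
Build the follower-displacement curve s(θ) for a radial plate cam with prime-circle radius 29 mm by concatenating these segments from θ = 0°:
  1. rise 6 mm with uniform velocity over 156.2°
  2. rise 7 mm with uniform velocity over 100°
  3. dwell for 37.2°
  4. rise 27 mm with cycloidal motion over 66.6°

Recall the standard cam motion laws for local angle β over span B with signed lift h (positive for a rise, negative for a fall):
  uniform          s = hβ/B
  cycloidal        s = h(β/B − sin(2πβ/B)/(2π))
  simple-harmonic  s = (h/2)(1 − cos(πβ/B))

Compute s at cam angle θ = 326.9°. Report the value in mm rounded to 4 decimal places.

seg 1 [0°–156.2°] uniform, h=6: full span → s += 6 → s = 6.0000
seg 2 [156.2°–256.2°] uniform, h=7: full span → s += 7 → s = 13.0000
seg 3 [256.2°–293.4°] dwell: s stays 13.0000
seg 4 [293.4°–360°] cycloidal, h=27: θ=326.9° here. β=33.5, B=66.6. 27·(0.5030 − sin(2π·0.5030)/(2π)) = 13.6622 → s = 26.6622

26.6622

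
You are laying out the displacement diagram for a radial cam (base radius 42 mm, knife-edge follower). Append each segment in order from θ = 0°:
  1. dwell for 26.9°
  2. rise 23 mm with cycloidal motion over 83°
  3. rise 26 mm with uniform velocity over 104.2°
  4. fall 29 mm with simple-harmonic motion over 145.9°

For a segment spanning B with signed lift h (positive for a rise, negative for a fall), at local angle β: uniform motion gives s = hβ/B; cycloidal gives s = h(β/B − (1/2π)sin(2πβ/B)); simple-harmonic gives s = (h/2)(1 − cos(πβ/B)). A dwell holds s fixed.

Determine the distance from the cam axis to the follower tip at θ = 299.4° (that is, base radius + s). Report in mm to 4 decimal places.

seg 1 [0°–26.9°] dwell: s stays 0.0000
seg 2 [26.9°–109.9°] cycloidal, h=23: full span → s += 23 → s = 23.0000
seg 3 [109.9°–214.1°] uniform, h=26: full span → s += 26 → s = 49.0000
seg 4 [214.1°–360°] simple-harmonic, h=-29: θ=299.4° here. β=85.3, B=145.9. -29/2·(1 − cos(π·0.5846)) = -18.3106 → s = 30.6894
radial distance = base radius + s = 42 + 30.6894 = 72.6894

72.6894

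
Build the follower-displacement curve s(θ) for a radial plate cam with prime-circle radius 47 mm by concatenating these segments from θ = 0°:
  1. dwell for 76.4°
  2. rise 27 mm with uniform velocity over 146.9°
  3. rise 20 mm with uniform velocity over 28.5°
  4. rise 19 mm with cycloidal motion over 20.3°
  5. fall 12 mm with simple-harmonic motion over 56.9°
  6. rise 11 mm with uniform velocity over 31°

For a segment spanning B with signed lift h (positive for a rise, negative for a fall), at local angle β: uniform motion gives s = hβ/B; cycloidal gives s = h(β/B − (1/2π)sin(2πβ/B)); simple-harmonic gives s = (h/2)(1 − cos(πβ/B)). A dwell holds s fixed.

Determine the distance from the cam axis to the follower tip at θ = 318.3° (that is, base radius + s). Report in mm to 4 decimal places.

seg 1 [0°–76.4°] dwell: s stays 0.0000
seg 2 [76.4°–223.3°] uniform, h=27: full span → s += 27 → s = 27.0000
seg 3 [223.3°–251.8°] uniform, h=20: full span → s += 20 → s = 47.0000
seg 4 [251.8°–272.1°] cycloidal, h=19: full span → s += 19 → s = 66.0000
seg 5 [272.1°–329°] simple-harmonic, h=-12: θ=318.3° here. β=46.2, B=56.9. -12/2·(1 − cos(π·0.8120)) = -10.9831 → s = 55.0169
radial distance = base radius + s = 47 + 55.0169 = 102.0169

102.0169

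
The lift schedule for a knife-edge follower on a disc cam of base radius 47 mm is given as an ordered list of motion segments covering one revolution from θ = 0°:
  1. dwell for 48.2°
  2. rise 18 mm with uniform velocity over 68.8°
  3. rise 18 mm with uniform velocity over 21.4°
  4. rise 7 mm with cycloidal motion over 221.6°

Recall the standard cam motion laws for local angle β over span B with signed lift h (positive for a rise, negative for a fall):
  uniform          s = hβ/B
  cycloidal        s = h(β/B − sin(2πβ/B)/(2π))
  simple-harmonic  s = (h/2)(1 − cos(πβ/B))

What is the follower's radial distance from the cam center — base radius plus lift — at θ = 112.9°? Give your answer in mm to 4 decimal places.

seg 1 [0°–48.2°] dwell: s stays 0.0000
seg 2 [48.2°–117°] uniform, h=18: θ=112.9° here. β=64.7, B=68.8. 18·64.7/68.8 = 16.9273 → s = 16.9273
radial distance = base radius + s = 47 + 16.9273 = 63.9273

63.9273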